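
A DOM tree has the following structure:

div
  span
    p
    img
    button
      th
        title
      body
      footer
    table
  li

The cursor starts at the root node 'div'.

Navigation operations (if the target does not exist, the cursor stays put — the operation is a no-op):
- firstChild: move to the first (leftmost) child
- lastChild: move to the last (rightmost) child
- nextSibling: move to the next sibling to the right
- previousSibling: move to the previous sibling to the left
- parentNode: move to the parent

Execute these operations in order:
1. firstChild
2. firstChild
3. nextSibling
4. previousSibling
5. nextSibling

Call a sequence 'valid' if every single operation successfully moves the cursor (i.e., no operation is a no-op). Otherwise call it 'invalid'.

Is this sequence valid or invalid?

Answer: valid

Derivation:
After 1 (firstChild): span
After 2 (firstChild): p
After 3 (nextSibling): img
After 4 (previousSibling): p
After 5 (nextSibling): img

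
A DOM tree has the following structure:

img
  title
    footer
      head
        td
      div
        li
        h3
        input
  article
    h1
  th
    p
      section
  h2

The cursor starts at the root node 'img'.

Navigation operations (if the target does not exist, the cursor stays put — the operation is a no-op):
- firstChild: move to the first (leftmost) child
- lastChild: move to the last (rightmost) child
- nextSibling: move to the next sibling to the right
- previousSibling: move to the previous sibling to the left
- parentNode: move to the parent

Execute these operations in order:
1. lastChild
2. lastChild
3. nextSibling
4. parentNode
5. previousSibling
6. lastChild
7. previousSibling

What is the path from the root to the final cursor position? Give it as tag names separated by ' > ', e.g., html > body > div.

After 1 (lastChild): h2
After 2 (lastChild): h2 (no-op, stayed)
After 3 (nextSibling): h2 (no-op, stayed)
After 4 (parentNode): img
After 5 (previousSibling): img (no-op, stayed)
After 6 (lastChild): h2
After 7 (previousSibling): th

Answer: img > th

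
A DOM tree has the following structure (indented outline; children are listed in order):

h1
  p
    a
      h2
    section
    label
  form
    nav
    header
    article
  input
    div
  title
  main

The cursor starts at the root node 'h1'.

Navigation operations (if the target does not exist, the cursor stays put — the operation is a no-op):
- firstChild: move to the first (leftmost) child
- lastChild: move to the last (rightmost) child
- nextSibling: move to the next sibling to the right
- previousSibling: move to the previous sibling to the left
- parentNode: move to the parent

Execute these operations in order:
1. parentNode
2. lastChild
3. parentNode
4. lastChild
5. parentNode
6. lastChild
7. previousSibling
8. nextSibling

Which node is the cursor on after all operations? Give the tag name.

Answer: main

Derivation:
After 1 (parentNode): h1 (no-op, stayed)
After 2 (lastChild): main
After 3 (parentNode): h1
After 4 (lastChild): main
After 5 (parentNode): h1
After 6 (lastChild): main
After 7 (previousSibling): title
After 8 (nextSibling): main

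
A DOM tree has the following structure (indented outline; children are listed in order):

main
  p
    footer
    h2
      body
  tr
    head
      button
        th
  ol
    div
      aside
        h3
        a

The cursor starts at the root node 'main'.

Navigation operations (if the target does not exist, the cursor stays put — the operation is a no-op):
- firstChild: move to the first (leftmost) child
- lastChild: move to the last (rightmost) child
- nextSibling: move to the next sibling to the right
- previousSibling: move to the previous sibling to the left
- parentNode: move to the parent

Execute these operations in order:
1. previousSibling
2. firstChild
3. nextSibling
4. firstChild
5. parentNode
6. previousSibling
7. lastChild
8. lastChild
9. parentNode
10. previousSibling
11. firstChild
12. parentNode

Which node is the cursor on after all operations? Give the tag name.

Answer: p

Derivation:
After 1 (previousSibling): main (no-op, stayed)
After 2 (firstChild): p
After 3 (nextSibling): tr
After 4 (firstChild): head
After 5 (parentNode): tr
After 6 (previousSibling): p
After 7 (lastChild): h2
After 8 (lastChild): body
After 9 (parentNode): h2
After 10 (previousSibling): footer
After 11 (firstChild): footer (no-op, stayed)
After 12 (parentNode): p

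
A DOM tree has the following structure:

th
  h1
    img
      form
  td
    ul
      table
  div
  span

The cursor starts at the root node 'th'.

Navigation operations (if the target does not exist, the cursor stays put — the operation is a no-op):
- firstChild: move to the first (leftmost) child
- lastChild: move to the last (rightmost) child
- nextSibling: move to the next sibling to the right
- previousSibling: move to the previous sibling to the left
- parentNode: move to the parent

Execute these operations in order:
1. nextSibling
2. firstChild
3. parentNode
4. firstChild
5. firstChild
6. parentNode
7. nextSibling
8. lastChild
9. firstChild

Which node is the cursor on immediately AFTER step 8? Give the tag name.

Answer: ul

Derivation:
After 1 (nextSibling): th (no-op, stayed)
After 2 (firstChild): h1
After 3 (parentNode): th
After 4 (firstChild): h1
After 5 (firstChild): img
After 6 (parentNode): h1
After 7 (nextSibling): td
After 8 (lastChild): ul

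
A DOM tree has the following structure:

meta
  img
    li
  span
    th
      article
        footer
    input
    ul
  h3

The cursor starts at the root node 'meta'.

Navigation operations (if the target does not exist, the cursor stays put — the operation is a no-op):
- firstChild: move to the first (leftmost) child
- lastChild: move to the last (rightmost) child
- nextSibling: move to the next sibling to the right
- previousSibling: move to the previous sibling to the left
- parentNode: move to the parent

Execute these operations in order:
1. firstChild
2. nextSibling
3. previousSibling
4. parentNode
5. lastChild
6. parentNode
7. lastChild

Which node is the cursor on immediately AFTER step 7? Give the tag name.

After 1 (firstChild): img
After 2 (nextSibling): span
After 3 (previousSibling): img
After 4 (parentNode): meta
After 5 (lastChild): h3
After 6 (parentNode): meta
After 7 (lastChild): h3

Answer: h3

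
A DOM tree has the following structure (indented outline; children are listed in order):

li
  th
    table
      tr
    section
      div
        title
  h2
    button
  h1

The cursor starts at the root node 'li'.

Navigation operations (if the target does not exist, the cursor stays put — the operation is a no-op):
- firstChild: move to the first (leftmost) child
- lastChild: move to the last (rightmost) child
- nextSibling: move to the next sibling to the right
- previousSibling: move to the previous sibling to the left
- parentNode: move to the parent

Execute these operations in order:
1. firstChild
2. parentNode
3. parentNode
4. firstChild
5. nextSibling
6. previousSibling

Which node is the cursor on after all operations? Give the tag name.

After 1 (firstChild): th
After 2 (parentNode): li
After 3 (parentNode): li (no-op, stayed)
After 4 (firstChild): th
After 5 (nextSibling): h2
After 6 (previousSibling): th

Answer: th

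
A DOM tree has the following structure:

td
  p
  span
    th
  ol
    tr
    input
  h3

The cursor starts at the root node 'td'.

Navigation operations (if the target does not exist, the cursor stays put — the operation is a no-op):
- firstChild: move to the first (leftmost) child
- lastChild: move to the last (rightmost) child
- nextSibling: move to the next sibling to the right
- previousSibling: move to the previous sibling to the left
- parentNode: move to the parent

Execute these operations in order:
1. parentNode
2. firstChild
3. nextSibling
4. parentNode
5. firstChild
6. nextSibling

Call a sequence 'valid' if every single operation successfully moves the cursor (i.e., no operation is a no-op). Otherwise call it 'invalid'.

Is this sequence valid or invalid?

After 1 (parentNode): td (no-op, stayed)
After 2 (firstChild): p
After 3 (nextSibling): span
After 4 (parentNode): td
After 5 (firstChild): p
After 6 (nextSibling): span

Answer: invalid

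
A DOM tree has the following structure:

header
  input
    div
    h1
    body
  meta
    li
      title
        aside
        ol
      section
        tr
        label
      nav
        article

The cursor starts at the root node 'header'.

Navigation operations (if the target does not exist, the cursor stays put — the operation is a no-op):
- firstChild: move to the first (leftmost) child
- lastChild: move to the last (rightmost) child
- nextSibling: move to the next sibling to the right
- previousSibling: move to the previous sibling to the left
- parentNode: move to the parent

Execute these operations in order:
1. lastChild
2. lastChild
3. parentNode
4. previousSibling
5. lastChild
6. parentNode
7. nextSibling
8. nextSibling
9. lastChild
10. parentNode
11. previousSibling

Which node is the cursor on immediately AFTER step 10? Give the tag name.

After 1 (lastChild): meta
After 2 (lastChild): li
After 3 (parentNode): meta
After 4 (previousSibling): input
After 5 (lastChild): body
After 6 (parentNode): input
After 7 (nextSibling): meta
After 8 (nextSibling): meta (no-op, stayed)
After 9 (lastChild): li
After 10 (parentNode): meta

Answer: meta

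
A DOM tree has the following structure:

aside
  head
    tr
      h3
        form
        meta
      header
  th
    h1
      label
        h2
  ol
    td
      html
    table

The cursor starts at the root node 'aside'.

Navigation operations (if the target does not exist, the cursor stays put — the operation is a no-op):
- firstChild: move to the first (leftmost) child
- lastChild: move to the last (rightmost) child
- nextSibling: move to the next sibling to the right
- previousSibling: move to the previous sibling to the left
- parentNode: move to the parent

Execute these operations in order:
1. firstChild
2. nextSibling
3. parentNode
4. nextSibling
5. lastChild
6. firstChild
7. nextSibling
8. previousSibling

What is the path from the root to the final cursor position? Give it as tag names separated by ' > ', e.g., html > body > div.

Answer: aside > ol > td

Derivation:
After 1 (firstChild): head
After 2 (nextSibling): th
After 3 (parentNode): aside
After 4 (nextSibling): aside (no-op, stayed)
After 5 (lastChild): ol
After 6 (firstChild): td
After 7 (nextSibling): table
After 8 (previousSibling): td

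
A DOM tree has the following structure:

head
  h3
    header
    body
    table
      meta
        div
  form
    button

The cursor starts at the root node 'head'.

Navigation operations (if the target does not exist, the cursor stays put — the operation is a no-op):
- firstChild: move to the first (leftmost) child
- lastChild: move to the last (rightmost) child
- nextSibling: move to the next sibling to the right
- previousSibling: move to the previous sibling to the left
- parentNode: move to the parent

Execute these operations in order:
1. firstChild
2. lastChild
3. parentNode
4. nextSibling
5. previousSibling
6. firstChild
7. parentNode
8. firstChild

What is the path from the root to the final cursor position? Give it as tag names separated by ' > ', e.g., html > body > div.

Answer: head > h3 > header

Derivation:
After 1 (firstChild): h3
After 2 (lastChild): table
After 3 (parentNode): h3
After 4 (nextSibling): form
After 5 (previousSibling): h3
After 6 (firstChild): header
After 7 (parentNode): h3
After 8 (firstChild): header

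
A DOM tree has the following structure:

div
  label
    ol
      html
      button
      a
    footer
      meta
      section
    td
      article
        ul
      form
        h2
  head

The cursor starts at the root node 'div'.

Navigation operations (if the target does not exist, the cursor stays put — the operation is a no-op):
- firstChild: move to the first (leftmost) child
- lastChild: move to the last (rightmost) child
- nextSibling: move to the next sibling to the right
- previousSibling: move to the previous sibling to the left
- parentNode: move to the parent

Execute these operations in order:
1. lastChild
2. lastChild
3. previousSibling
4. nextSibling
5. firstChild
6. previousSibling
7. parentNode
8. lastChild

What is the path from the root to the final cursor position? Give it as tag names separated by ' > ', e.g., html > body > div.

After 1 (lastChild): head
After 2 (lastChild): head (no-op, stayed)
After 3 (previousSibling): label
After 4 (nextSibling): head
After 5 (firstChild): head (no-op, stayed)
After 6 (previousSibling): label
After 7 (parentNode): div
After 8 (lastChild): head

Answer: div > head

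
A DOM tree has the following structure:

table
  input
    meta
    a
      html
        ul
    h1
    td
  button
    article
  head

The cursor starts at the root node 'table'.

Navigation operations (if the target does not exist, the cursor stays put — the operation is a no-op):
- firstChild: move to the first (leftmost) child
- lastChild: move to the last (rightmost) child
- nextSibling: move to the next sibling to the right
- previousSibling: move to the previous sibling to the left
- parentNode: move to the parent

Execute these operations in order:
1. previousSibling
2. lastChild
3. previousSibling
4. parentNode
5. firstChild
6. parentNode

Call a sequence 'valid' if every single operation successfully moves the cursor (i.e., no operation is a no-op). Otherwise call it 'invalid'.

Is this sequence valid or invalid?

After 1 (previousSibling): table (no-op, stayed)
After 2 (lastChild): head
After 3 (previousSibling): button
After 4 (parentNode): table
After 5 (firstChild): input
After 6 (parentNode): table

Answer: invalid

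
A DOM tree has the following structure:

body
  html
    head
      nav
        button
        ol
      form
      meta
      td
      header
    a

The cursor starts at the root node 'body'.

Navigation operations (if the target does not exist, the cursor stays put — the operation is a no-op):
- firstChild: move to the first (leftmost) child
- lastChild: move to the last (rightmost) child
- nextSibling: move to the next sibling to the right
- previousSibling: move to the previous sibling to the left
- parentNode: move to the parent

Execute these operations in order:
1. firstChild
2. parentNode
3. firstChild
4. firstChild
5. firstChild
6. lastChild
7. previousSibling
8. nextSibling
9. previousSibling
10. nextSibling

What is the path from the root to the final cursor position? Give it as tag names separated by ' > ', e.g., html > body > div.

After 1 (firstChild): html
After 2 (parentNode): body
After 3 (firstChild): html
After 4 (firstChild): head
After 5 (firstChild): nav
After 6 (lastChild): ol
After 7 (previousSibling): button
After 8 (nextSibling): ol
After 9 (previousSibling): button
After 10 (nextSibling): ol

Answer: body > html > head > nav > ol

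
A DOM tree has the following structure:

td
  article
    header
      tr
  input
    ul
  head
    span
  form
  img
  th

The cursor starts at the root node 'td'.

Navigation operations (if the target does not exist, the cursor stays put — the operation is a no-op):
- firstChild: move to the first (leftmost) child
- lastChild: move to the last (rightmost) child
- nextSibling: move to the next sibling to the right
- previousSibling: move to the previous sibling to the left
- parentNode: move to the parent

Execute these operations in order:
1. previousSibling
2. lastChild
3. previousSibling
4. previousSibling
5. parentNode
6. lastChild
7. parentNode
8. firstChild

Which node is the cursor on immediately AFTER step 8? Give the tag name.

After 1 (previousSibling): td (no-op, stayed)
After 2 (lastChild): th
After 3 (previousSibling): img
After 4 (previousSibling): form
After 5 (parentNode): td
After 6 (lastChild): th
After 7 (parentNode): td
After 8 (firstChild): article

Answer: article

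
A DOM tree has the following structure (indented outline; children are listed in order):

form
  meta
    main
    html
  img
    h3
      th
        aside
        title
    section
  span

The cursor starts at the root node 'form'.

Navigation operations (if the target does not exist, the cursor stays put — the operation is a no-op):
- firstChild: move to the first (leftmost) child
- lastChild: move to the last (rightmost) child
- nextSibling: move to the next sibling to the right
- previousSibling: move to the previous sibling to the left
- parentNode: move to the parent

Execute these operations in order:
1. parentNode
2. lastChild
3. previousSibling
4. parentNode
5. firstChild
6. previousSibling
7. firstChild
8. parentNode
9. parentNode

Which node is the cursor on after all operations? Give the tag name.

Answer: form

Derivation:
After 1 (parentNode): form (no-op, stayed)
After 2 (lastChild): span
After 3 (previousSibling): img
After 4 (parentNode): form
After 5 (firstChild): meta
After 6 (previousSibling): meta (no-op, stayed)
After 7 (firstChild): main
After 8 (parentNode): meta
After 9 (parentNode): form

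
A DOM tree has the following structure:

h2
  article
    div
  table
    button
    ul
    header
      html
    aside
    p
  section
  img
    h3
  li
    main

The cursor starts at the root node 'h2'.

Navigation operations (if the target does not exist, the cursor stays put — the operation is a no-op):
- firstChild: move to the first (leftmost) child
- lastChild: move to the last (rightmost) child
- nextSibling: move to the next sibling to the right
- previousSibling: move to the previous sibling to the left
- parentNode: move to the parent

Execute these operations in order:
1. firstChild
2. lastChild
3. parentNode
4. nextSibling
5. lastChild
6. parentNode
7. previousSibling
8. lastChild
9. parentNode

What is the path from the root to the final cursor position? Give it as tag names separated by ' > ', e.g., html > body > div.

After 1 (firstChild): article
After 2 (lastChild): div
After 3 (parentNode): article
After 4 (nextSibling): table
After 5 (lastChild): p
After 6 (parentNode): table
After 7 (previousSibling): article
After 8 (lastChild): div
After 9 (parentNode): article

Answer: h2 > article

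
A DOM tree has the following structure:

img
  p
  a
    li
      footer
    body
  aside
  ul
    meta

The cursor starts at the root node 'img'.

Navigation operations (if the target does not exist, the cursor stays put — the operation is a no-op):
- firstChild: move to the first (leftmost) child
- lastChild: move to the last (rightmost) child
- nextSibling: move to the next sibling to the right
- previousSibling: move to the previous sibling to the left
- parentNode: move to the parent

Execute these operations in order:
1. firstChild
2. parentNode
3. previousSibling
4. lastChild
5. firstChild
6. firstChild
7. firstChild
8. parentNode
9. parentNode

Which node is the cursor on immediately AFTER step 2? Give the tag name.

After 1 (firstChild): p
After 2 (parentNode): img

Answer: img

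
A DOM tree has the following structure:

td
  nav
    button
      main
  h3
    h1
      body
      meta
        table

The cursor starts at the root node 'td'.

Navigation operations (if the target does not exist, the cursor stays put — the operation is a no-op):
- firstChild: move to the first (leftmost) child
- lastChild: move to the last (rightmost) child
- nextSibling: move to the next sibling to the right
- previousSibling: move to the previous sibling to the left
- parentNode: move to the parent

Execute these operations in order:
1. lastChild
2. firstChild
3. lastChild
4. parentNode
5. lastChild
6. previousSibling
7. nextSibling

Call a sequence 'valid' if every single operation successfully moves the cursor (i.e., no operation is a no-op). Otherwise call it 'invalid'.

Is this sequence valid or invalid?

After 1 (lastChild): h3
After 2 (firstChild): h1
After 3 (lastChild): meta
After 4 (parentNode): h1
After 5 (lastChild): meta
After 6 (previousSibling): body
After 7 (nextSibling): meta

Answer: valid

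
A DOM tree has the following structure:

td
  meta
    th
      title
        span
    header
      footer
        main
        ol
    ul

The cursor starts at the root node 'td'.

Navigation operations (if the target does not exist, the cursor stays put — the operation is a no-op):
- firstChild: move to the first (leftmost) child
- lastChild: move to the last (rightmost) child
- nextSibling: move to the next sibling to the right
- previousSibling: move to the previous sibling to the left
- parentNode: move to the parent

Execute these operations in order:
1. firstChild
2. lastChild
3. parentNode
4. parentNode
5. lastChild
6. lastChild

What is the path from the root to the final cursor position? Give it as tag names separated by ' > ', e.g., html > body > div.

After 1 (firstChild): meta
After 2 (lastChild): ul
After 3 (parentNode): meta
After 4 (parentNode): td
After 5 (lastChild): meta
After 6 (lastChild): ul

Answer: td > meta > ul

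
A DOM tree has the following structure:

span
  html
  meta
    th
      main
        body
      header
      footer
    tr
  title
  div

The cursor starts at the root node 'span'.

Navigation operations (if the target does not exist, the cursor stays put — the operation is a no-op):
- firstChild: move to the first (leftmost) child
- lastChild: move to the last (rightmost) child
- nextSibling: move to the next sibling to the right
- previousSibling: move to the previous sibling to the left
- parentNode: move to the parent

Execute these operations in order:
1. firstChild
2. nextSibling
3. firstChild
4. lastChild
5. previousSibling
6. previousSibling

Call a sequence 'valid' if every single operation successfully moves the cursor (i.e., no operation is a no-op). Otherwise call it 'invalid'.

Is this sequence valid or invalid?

After 1 (firstChild): html
After 2 (nextSibling): meta
After 3 (firstChild): th
After 4 (lastChild): footer
After 5 (previousSibling): header
After 6 (previousSibling): main

Answer: valid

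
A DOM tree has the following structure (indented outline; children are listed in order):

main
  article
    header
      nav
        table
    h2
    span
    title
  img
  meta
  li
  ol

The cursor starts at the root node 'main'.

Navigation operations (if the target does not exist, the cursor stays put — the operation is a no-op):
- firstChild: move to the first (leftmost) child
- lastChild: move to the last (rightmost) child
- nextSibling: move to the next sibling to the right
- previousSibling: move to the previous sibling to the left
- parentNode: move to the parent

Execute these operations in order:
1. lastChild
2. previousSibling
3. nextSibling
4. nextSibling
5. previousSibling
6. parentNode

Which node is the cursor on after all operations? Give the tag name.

Answer: main

Derivation:
After 1 (lastChild): ol
After 2 (previousSibling): li
After 3 (nextSibling): ol
After 4 (nextSibling): ol (no-op, stayed)
After 5 (previousSibling): li
After 6 (parentNode): main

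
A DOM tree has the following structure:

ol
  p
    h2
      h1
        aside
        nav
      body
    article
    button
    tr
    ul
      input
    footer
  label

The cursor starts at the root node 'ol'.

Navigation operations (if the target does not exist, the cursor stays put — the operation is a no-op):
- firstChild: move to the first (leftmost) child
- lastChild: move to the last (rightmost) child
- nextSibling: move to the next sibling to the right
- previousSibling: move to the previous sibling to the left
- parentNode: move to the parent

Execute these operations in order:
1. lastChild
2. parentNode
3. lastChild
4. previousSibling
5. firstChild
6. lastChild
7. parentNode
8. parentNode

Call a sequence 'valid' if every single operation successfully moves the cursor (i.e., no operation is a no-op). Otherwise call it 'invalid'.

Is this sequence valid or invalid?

Answer: valid

Derivation:
After 1 (lastChild): label
After 2 (parentNode): ol
After 3 (lastChild): label
After 4 (previousSibling): p
After 5 (firstChild): h2
After 6 (lastChild): body
After 7 (parentNode): h2
After 8 (parentNode): p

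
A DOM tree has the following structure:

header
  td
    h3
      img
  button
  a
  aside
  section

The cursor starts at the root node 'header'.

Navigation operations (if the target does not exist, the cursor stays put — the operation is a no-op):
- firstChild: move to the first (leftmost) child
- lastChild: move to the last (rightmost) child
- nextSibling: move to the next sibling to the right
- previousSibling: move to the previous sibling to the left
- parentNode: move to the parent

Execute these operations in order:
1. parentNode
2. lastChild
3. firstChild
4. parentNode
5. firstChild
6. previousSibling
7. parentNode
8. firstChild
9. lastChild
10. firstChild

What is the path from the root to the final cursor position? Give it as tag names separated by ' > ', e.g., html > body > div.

Answer: header > td > h3 > img

Derivation:
After 1 (parentNode): header (no-op, stayed)
After 2 (lastChild): section
After 3 (firstChild): section (no-op, stayed)
After 4 (parentNode): header
After 5 (firstChild): td
After 6 (previousSibling): td (no-op, stayed)
After 7 (parentNode): header
After 8 (firstChild): td
After 9 (lastChild): h3
After 10 (firstChild): img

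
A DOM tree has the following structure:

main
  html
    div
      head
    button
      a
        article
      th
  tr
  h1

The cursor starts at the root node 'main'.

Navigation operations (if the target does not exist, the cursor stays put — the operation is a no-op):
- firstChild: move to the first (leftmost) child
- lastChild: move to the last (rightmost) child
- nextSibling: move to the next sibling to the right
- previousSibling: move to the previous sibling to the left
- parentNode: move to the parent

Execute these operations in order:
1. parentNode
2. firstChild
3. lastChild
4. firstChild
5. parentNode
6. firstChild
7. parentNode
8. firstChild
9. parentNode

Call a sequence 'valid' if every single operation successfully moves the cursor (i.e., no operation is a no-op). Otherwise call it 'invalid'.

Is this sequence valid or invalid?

After 1 (parentNode): main (no-op, stayed)
After 2 (firstChild): html
After 3 (lastChild): button
After 4 (firstChild): a
After 5 (parentNode): button
After 6 (firstChild): a
After 7 (parentNode): button
After 8 (firstChild): a
After 9 (parentNode): button

Answer: invalid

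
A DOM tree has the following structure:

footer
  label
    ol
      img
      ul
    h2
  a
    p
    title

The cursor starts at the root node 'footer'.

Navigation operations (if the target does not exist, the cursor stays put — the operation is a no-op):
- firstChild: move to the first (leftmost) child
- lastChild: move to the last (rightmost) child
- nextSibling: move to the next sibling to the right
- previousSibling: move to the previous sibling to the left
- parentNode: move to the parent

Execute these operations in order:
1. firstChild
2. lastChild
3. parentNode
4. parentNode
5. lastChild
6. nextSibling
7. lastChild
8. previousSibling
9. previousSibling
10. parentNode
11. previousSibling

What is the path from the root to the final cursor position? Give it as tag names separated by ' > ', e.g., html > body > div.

After 1 (firstChild): label
After 2 (lastChild): h2
After 3 (parentNode): label
After 4 (parentNode): footer
After 5 (lastChild): a
After 6 (nextSibling): a (no-op, stayed)
After 7 (lastChild): title
After 8 (previousSibling): p
After 9 (previousSibling): p (no-op, stayed)
After 10 (parentNode): a
After 11 (previousSibling): label

Answer: footer > label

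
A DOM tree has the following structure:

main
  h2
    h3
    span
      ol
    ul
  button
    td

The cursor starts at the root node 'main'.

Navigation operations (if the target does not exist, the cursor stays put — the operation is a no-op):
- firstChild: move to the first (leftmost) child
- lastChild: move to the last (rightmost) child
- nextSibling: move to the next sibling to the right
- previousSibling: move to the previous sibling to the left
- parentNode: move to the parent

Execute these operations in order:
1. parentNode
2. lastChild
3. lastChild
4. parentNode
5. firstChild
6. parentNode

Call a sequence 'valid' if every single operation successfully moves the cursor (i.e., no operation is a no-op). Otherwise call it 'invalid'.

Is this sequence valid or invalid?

After 1 (parentNode): main (no-op, stayed)
After 2 (lastChild): button
After 3 (lastChild): td
After 4 (parentNode): button
After 5 (firstChild): td
After 6 (parentNode): button

Answer: invalid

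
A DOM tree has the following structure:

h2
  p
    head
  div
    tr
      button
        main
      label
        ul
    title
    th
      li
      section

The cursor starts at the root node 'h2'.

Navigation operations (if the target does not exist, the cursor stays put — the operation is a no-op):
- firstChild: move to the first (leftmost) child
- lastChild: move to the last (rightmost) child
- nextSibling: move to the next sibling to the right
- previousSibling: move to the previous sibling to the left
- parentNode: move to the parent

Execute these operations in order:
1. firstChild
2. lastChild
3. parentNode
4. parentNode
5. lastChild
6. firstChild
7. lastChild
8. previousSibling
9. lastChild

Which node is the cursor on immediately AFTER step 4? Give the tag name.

After 1 (firstChild): p
After 2 (lastChild): head
After 3 (parentNode): p
After 4 (parentNode): h2

Answer: h2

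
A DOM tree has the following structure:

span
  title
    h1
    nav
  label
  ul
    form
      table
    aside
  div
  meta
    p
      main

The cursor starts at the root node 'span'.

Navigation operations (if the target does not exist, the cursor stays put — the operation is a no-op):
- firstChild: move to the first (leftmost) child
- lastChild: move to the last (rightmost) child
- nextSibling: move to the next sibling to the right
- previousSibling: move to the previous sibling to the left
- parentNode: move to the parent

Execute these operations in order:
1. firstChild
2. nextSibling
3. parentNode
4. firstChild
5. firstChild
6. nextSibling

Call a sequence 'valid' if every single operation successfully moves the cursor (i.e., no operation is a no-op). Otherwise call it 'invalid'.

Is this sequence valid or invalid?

Answer: valid

Derivation:
After 1 (firstChild): title
After 2 (nextSibling): label
After 3 (parentNode): span
After 4 (firstChild): title
After 5 (firstChild): h1
After 6 (nextSibling): nav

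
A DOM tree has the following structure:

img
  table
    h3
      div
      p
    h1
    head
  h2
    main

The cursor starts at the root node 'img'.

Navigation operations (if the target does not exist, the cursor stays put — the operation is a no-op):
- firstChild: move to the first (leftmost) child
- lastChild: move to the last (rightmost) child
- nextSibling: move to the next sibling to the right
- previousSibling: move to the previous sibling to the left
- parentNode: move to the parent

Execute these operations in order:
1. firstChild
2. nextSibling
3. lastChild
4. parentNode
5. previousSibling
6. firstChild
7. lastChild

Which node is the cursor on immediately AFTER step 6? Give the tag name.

After 1 (firstChild): table
After 2 (nextSibling): h2
After 3 (lastChild): main
After 4 (parentNode): h2
After 5 (previousSibling): table
After 6 (firstChild): h3

Answer: h3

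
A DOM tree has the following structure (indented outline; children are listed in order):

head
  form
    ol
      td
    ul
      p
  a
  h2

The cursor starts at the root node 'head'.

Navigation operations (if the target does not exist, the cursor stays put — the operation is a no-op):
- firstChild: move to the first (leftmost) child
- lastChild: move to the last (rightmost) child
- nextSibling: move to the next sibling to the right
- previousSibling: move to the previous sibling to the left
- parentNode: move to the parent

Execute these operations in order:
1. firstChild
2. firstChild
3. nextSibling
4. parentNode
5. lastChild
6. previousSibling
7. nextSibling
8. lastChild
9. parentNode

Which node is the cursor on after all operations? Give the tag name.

Answer: ul

Derivation:
After 1 (firstChild): form
After 2 (firstChild): ol
After 3 (nextSibling): ul
After 4 (parentNode): form
After 5 (lastChild): ul
After 6 (previousSibling): ol
After 7 (nextSibling): ul
After 8 (lastChild): p
After 9 (parentNode): ul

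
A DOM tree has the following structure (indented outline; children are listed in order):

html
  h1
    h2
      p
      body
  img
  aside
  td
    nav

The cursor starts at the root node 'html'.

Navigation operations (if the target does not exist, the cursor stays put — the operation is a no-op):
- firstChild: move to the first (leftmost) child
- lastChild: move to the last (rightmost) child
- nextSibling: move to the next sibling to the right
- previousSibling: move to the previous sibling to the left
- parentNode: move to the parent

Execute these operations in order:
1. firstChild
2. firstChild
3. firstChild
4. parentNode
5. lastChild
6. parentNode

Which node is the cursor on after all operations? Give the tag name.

Answer: h2

Derivation:
After 1 (firstChild): h1
After 2 (firstChild): h2
After 3 (firstChild): p
After 4 (parentNode): h2
After 5 (lastChild): body
After 6 (parentNode): h2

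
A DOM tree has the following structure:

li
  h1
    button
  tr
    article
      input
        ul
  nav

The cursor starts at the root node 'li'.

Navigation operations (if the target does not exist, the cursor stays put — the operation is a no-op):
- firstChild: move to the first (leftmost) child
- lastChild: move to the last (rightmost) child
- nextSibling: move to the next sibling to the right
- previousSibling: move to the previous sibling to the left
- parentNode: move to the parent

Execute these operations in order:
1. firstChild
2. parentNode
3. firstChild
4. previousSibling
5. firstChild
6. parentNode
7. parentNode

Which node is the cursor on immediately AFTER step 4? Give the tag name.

Answer: h1

Derivation:
After 1 (firstChild): h1
After 2 (parentNode): li
After 3 (firstChild): h1
After 4 (previousSibling): h1 (no-op, stayed)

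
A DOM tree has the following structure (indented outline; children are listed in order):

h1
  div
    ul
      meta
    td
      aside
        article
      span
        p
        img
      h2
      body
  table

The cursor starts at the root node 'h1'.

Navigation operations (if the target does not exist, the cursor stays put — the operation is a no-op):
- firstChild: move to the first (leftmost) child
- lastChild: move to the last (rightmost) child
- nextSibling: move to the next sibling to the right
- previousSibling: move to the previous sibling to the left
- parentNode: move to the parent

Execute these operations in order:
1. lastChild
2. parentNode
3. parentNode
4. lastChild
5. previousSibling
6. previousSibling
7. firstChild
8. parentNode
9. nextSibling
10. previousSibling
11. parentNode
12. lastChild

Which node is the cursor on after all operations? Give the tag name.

Answer: table

Derivation:
After 1 (lastChild): table
After 2 (parentNode): h1
After 3 (parentNode): h1 (no-op, stayed)
After 4 (lastChild): table
After 5 (previousSibling): div
After 6 (previousSibling): div (no-op, stayed)
After 7 (firstChild): ul
After 8 (parentNode): div
After 9 (nextSibling): table
After 10 (previousSibling): div
After 11 (parentNode): h1
After 12 (lastChild): table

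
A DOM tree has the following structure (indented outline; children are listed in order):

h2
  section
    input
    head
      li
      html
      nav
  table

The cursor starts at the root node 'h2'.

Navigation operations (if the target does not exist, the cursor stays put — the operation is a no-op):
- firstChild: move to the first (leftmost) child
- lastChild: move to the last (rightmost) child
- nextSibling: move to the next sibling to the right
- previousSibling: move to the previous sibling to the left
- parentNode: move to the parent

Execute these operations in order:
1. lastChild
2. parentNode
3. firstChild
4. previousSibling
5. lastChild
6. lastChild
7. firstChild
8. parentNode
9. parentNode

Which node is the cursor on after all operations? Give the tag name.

After 1 (lastChild): table
After 2 (parentNode): h2
After 3 (firstChild): section
After 4 (previousSibling): section (no-op, stayed)
After 5 (lastChild): head
After 6 (lastChild): nav
After 7 (firstChild): nav (no-op, stayed)
After 8 (parentNode): head
After 9 (parentNode): section

Answer: section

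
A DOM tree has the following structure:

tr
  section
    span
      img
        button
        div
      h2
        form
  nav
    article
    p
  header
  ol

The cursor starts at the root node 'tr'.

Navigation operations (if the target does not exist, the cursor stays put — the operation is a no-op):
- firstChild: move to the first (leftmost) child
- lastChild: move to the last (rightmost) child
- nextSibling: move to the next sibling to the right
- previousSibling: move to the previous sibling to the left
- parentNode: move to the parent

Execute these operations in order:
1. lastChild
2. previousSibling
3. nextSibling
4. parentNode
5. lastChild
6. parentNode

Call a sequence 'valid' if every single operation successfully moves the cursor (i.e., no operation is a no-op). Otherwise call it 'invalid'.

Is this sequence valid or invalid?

Answer: valid

Derivation:
After 1 (lastChild): ol
After 2 (previousSibling): header
After 3 (nextSibling): ol
After 4 (parentNode): tr
After 5 (lastChild): ol
After 6 (parentNode): tr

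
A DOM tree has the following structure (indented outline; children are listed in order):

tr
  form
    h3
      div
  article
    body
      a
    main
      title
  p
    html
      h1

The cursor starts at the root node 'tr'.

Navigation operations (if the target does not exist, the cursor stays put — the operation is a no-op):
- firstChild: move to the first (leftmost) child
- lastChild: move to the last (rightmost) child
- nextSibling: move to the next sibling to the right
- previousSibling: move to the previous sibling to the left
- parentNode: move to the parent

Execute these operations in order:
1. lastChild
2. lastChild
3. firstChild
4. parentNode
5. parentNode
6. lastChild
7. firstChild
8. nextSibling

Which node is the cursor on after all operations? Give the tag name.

Answer: h1

Derivation:
After 1 (lastChild): p
After 2 (lastChild): html
After 3 (firstChild): h1
After 4 (parentNode): html
After 5 (parentNode): p
After 6 (lastChild): html
After 7 (firstChild): h1
After 8 (nextSibling): h1 (no-op, stayed)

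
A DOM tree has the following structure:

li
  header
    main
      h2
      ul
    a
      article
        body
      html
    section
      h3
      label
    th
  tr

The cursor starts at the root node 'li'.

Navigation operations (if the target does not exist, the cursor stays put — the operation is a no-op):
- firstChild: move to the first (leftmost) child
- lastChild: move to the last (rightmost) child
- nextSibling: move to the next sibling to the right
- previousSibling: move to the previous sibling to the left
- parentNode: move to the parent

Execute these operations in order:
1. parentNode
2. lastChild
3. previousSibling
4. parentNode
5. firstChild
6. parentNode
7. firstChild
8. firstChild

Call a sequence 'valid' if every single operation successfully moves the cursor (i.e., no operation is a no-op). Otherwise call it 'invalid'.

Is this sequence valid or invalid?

After 1 (parentNode): li (no-op, stayed)
After 2 (lastChild): tr
After 3 (previousSibling): header
After 4 (parentNode): li
After 5 (firstChild): header
After 6 (parentNode): li
After 7 (firstChild): header
After 8 (firstChild): main

Answer: invalid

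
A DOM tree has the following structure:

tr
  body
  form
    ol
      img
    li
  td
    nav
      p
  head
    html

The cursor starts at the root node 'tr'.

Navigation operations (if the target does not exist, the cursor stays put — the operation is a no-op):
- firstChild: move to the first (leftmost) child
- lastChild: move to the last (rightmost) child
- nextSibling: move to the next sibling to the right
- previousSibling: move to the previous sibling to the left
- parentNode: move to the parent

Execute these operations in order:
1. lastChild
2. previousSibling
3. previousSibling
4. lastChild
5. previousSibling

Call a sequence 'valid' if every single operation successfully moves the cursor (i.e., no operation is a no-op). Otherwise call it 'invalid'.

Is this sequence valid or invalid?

Answer: valid

Derivation:
After 1 (lastChild): head
After 2 (previousSibling): td
After 3 (previousSibling): form
After 4 (lastChild): li
After 5 (previousSibling): ol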